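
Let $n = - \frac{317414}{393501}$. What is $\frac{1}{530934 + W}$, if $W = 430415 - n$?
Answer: $\frac{393501}{378292110263} \approx 1.0402 \cdot 10^{-6}$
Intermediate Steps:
$n = - \frac{317414}{393501}$ ($n = \left(-317414\right) \frac{1}{393501} = - \frac{317414}{393501} \approx -0.80664$)
$W = \frac{169369050329}{393501}$ ($W = 430415 - - \frac{317414}{393501} = 430415 + \frac{317414}{393501} = \frac{169369050329}{393501} \approx 4.3042 \cdot 10^{5}$)
$\frac{1}{530934 + W} = \frac{1}{530934 + \frac{169369050329}{393501}} = \frac{1}{\frac{378292110263}{393501}} = \frac{393501}{378292110263}$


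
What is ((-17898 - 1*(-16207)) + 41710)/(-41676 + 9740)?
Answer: -40019/31936 ≈ -1.2531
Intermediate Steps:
((-17898 - 1*(-16207)) + 41710)/(-41676 + 9740) = ((-17898 + 16207) + 41710)/(-31936) = (-1691 + 41710)*(-1/31936) = 40019*(-1/31936) = -40019/31936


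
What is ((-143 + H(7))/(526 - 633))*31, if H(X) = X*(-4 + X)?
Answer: 3782/107 ≈ 35.346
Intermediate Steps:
((-143 + H(7))/(526 - 633))*31 = ((-143 + 7*(-4 + 7))/(526 - 633))*31 = ((-143 + 7*3)/(-107))*31 = ((-143 + 21)*(-1/107))*31 = -122*(-1/107)*31 = (122/107)*31 = 3782/107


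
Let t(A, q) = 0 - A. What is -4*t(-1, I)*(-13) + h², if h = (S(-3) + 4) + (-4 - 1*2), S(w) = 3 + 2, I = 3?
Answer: 61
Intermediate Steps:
S(w) = 5
t(A, q) = -A
h = 3 (h = (5 + 4) + (-4 - 1*2) = 9 + (-4 - 2) = 9 - 6 = 3)
-4*t(-1, I)*(-13) + h² = -(-4)*(-1)*(-13) + 3² = -4*1*(-13) + 9 = -4*(-13) + 9 = 52 + 9 = 61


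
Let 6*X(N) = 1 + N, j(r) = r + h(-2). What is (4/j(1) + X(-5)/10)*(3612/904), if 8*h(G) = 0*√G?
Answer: 17759/1130 ≈ 15.716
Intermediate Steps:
h(G) = 0 (h(G) = (0*√G)/8 = (⅛)*0 = 0)
j(r) = r (j(r) = r + 0 = r)
X(N) = ⅙ + N/6 (X(N) = (1 + N)/6 = ⅙ + N/6)
(4/j(1) + X(-5)/10)*(3612/904) = (4/1 + (⅙ + (⅙)*(-5))/10)*(3612/904) = (4*1 + (⅙ - ⅚)*(⅒))*(3612*(1/904)) = (4 - ⅔*⅒)*(903/226) = (4 - 1/15)*(903/226) = (59/15)*(903/226) = 17759/1130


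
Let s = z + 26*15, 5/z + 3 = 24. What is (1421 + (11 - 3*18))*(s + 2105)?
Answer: 72207200/21 ≈ 3.4384e+6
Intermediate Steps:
z = 5/21 (z = 5/(-3 + 24) = 5/21 ≈ 0.23810)
s = 8195/21 (s = 5/21 + 26*15 = 5/21 + 390 = 8195/21 ≈ 390.24)
(1421 + (11 - 3*18))*(s + 2105) = (1421 + (11 - 3*18))*(8195/21 + 2105) = (1421 + (11 - 54))*(52400/21) = (1421 - 43)*(52400/21) = 1378*(52400/21) = 72207200/21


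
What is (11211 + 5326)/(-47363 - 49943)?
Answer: -16537/97306 ≈ -0.16995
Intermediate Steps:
(11211 + 5326)/(-47363 - 49943) = 16537/(-97306) = 16537*(-1/97306) = -16537/97306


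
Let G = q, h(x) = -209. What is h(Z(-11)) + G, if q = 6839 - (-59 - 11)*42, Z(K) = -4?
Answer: 9570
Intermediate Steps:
q = 9779 (q = 6839 - (-70)*42 = 6839 - 1*(-2940) = 6839 + 2940 = 9779)
G = 9779
h(Z(-11)) + G = -209 + 9779 = 9570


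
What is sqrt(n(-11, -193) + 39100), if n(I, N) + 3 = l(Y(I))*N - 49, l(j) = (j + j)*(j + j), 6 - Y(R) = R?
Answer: 2*I*sqrt(46015) ≈ 429.02*I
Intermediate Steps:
Y(R) = 6 - R
l(j) = 4*j**2 (l(j) = (2*j)*(2*j) = 4*j**2)
n(I, N) = -52 + 4*N*(6 - I)**2 (n(I, N) = -3 + ((4*(6 - I)**2)*N - 49) = -3 + (4*N*(6 - I)**2 - 49) = -3 + (-49 + 4*N*(6 - I)**2) = -52 + 4*N*(6 - I)**2)
sqrt(n(-11, -193) + 39100) = sqrt((-52 + 4*(-193)*(-6 - 11)**2) + 39100) = sqrt((-52 + 4*(-193)*(-17)**2) + 39100) = sqrt((-52 + 4*(-193)*289) + 39100) = sqrt((-52 - 223108) + 39100) = sqrt(-223160 + 39100) = sqrt(-184060) = 2*I*sqrt(46015)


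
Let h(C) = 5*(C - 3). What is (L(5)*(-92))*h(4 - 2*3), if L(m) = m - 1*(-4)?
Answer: 20700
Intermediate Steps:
L(m) = 4 + m (L(m) = m + 4 = 4 + m)
h(C) = -15 + 5*C (h(C) = 5*(-3 + C) = -15 + 5*C)
(L(5)*(-92))*h(4 - 2*3) = ((4 + 5)*(-92))*(-15 + 5*(4 - 2*3)) = (9*(-92))*(-15 + 5*(4 - 6)) = -828*(-15 + 5*(-2)) = -828*(-15 - 10) = -828*(-25) = 20700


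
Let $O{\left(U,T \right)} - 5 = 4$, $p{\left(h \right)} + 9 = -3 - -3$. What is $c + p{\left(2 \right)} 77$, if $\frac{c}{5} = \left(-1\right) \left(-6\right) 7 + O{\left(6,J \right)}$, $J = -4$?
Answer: $-438$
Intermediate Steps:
$p{\left(h \right)} = -9$ ($p{\left(h \right)} = -9 - 0 = -9 + \left(-3 + 3\right) = -9 + 0 = -9$)
$O{\left(U,T \right)} = 9$ ($O{\left(U,T \right)} = 5 + 4 = 9$)
$c = 255$ ($c = 5 \left(\left(-1\right) \left(-6\right) 7 + 9\right) = 5 \left(6 \cdot 7 + 9\right) = 5 \left(42 + 9\right) = 5 \cdot 51 = 255$)
$c + p{\left(2 \right)} 77 = 255 - 693 = -438$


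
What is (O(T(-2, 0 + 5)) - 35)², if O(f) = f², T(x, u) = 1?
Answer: 1156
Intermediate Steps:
(O(T(-2, 0 + 5)) - 35)² = (1² - 35)² = (1 - 35)² = (-34)² = 1156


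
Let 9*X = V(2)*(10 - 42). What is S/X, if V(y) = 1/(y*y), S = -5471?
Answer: 49239/8 ≈ 6154.9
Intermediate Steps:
V(y) = y⁻² (V(y) = 1/(y²) = y⁻²)
X = -8/9 (X = ((10 - 42)/2²)/9 = ((¼)*(-32))/9 = (⅑)*(-8) = -8/9 ≈ -0.88889)
S/X = -5471/(-8/9) = -5471*(-9/8) = 49239/8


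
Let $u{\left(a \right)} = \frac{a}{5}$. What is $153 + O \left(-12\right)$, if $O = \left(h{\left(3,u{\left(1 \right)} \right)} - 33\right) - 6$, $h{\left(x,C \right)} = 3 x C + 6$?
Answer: $\frac{2637}{5} \approx 527.4$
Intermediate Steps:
$u{\left(a \right)} = \frac{a}{5}$ ($u{\left(a \right)} = a \frac{1}{5} = \frac{a}{5}$)
$h{\left(x,C \right)} = 6 + 3 C x$ ($h{\left(x,C \right)} = 3 C x + 6 = 6 + 3 C x$)
$O = - \frac{156}{5}$ ($O = \left(\left(6 + 3 \cdot \frac{1}{5} \cdot 1 \cdot 3\right) - 33\right) - 6 = \left(\left(6 + 3 \cdot \frac{1}{5} \cdot 3\right) - 33\right) - 6 = \left(\left(6 + \frac{9}{5}\right) - 33\right) - 6 = \left(\frac{39}{5} - 33\right) - 6 = - \frac{126}{5} - 6 = - \frac{156}{5} \approx -31.2$)
$153 + O \left(-12\right) = 153 - - \frac{1872}{5} = 153 + \frac{1872}{5} = \frac{2637}{5}$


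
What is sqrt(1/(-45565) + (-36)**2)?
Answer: sqrt(2690715270035)/45565 ≈ 36.000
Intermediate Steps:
sqrt(1/(-45565) + (-36)**2) = sqrt(-1/45565 + 1296) = sqrt(59052239/45565) = sqrt(2690715270035)/45565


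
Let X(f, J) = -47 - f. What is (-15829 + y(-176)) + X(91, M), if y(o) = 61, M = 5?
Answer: -15906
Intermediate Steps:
(-15829 + y(-176)) + X(91, M) = (-15829 + 61) + (-47 - 1*91) = -15768 + (-47 - 91) = -15768 - 138 = -15906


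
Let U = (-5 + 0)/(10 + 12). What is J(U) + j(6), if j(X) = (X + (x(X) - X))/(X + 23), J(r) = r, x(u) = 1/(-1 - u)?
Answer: -1037/4466 ≈ -0.23220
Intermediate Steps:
U = -5/22 ≈ -0.22727
j(X) = -1/((1 + X)*(23 + X)) (j(X) = (X + (-1/(1 + X) - X))/(X + 23) = (X + (-X - 1/(1 + X)))/(23 + X) = (-1/(1 + X))/(23 + X) = -1/((1 + X)*(23 + X)))
J(U) + j(6) = -5/22 - 1/((1 + 6)*(23 + 6)) = -5/22 - 1/(7*29) = -5/22 - 1*⅐*1/29 = -5/22 - 1/203 = -1037/4466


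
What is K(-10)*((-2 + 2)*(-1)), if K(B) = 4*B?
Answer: 0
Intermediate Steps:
K(-10)*((-2 + 2)*(-1)) = (4*(-10))*((-2 + 2)*(-1)) = -0*(-1) = -40*0 = 0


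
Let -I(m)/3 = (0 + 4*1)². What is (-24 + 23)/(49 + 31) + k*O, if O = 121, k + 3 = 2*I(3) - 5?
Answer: -1006721/80 ≈ -12584.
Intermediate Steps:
I(m) = -48 (I(m) = -3*(0 + 4*1)² = -3*(0 + 4)² = -3*4² = -3*16 = -48)
k = -104 (k = -3 + (2*(-48) - 5) = -3 + (-96 - 5) = -3 - 101 = -104)
(-24 + 23)/(49 + 31) + k*O = (-24 + 23)/(49 + 31) - 104*121 = -1/80 - 12584 = -1006721/80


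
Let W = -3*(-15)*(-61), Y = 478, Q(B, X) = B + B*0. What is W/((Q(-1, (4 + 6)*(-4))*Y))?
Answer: 2745/478 ≈ 5.7427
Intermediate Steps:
Q(B, X) = B (Q(B, X) = B + 0 = B)
W = -2745 (W = 45*(-61) = -2745)
W/((Q(-1, (4 + 6)*(-4))*Y)) = -2745/((-1*478)) = -2745/(-478) = -2745*(-1/478) = 2745/478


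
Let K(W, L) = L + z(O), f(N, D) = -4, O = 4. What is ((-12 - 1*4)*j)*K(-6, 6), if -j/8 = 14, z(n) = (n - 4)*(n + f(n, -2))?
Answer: 10752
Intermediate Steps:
z(n) = (-4 + n)² (z(n) = (n - 4)*(n - 4) = (-4 + n)*(-4 + n) = (-4 + n)²)
j = -112 (j = -8*14 = -112)
K(W, L) = L (K(W, L) = L + (16 + 4² - 8*4) = L + (16 + 16 - 32) = L + 0 = L)
((-12 - 1*4)*j)*K(-6, 6) = ((-12 - 1*4)*(-112))*6 = ((-12 - 4)*(-112))*6 = -16*(-112)*6 = 1792*6 = 10752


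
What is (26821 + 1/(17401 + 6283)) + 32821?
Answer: 1412561129/23684 ≈ 59642.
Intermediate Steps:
(26821 + 1/(17401 + 6283)) + 32821 = (26821 + 1/23684) + 32821 = 635228565/23684 + 32821 = 1412561129/23684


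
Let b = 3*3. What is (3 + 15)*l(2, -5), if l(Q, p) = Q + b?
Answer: 198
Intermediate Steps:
b = 9
l(Q, p) = 9 + Q (l(Q, p) = Q + 9 = 9 + Q)
(3 + 15)*l(2, -5) = (3 + 15)*(9 + 2) = 18*11 = 198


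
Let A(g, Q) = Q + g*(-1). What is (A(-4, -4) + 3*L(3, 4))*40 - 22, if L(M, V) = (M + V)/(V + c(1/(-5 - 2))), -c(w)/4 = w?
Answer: 647/4 ≈ 161.75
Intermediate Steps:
c(w) = -4*w
A(g, Q) = Q - g
L(M, V) = (M + V)/(4/7 + V) (L(M, V) = (M + V)/(V - 4/(-5 - 2)) = (M + V)/(V - 4/(-7)) = (M + V)/(V - 4*(-⅐)) = (M + V)/(V + 4/7) = (M + V)/(4/7 + V))
(A(-4, -4) + 3*L(3, 4))*40 - 22 = ((-4 - 1*(-4)) + 3*(7*(3 + 4)/(4 + 7*4)))*40 - 22 = ((-4 + 4) + 3*(7*7/(4 + 28)))*40 - 22 = (0 + 3*(7*7/32))*40 - 22 = (0 + 3*(7*(1/32)*7))*40 - 22 = (0 + 3*(49/32))*40 - 22 = (0 + 147/32)*40 - 22 = (147/32)*40 - 22 = 735/4 - 22 = 647/4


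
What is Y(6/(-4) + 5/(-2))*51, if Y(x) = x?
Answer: -204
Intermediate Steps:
Y(6/(-4) + 5/(-2))*51 = (6/(-4) + 5/(-2))*51 = (6*(-¼) + 5*(-½))*51 = (-3/2 - 5/2)*51 = -4*51 = -204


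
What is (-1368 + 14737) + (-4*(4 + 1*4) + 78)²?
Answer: 15485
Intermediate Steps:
(-1368 + 14737) + (-4*(4 + 1*4) + 78)² = 13369 + (-4*(4 + 4) + 78)² = 13369 + (-4*8 + 78)² = 13369 + (-32 + 78)² = 13369 + 46² = 13369 + 2116 = 15485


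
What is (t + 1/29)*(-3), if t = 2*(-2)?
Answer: 345/29 ≈ 11.897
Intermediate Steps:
t = -4
(t + 1/29)*(-3) = (-4 + 1/29)*(-3) = -115/29*(-3) = 345/29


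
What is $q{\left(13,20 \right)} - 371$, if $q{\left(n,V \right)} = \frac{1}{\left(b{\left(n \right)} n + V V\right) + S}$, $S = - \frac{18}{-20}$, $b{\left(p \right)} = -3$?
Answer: $- \frac{1342639}{3619} \approx -371.0$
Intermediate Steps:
$S = \frac{9}{10}$ ($S = \left(-18\right) \left(- \frac{1}{20}\right) = \frac{9}{10} \approx 0.9$)
$q{\left(n,V \right)} = \frac{1}{\frac{9}{10} + V^{2} - 3 n}$ ($q{\left(n,V \right)} = \frac{1}{\left(- 3 n + V V\right) + \frac{9}{10}} = \frac{1}{\left(- 3 n + V^{2}\right) + \frac{9}{10}} = \frac{1}{\left(V^{2} - 3 n\right) + \frac{9}{10}} = \frac{1}{\frac{9}{10} + V^{2} - 3 n}$)
$q{\left(13,20 \right)} - 371 = \frac{10}{9 - 390 + 10 \cdot 20^{2}} - 371 = \frac{10}{9 - 390 + 10 \cdot 400} - 371 = \frac{10}{9 - 390 + 4000} - 371 = \frac{10}{3619} - 371 = - \frac{1342639}{3619}$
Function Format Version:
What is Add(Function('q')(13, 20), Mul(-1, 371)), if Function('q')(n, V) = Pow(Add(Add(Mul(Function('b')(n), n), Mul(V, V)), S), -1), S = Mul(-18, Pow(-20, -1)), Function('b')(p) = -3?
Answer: Rational(-1342639, 3619) ≈ -371.00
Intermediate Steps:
S = Rational(9, 10) (S = Mul(-18, Rational(-1, 20)) = Rational(9, 10) ≈ 0.90000)
Function('q')(n, V) = Pow(Add(Rational(9, 10), Pow(V, 2), Mul(-3, n)), -1) (Function('q')(n, V) = Pow(Add(Add(Mul(-3, n), Mul(V, V)), Rational(9, 10)), -1) = Pow(Add(Add(Mul(-3, n), Pow(V, 2)), Rational(9, 10)), -1) = Pow(Add(Add(Pow(V, 2), Mul(-3, n)), Rational(9, 10)), -1) = Pow(Add(Rational(9, 10), Pow(V, 2), Mul(-3, n)), -1))
Add(Function('q')(13, 20), Mul(-1, 371)) = Add(Mul(10, Pow(Add(9, Mul(-30, 13), Mul(10, Pow(20, 2))), -1)), Mul(-1, 371)) = Add(Mul(10, Pow(Add(9, -390, Mul(10, 400)), -1)), -371) = Add(Mul(10, Pow(Add(9, -390, 4000), -1)), -371) = Add(Mul(10, Pow(3619, -1)), -371) = Add(Mul(10, Rational(1, 3619)), -371) = Add(Rational(10, 3619), -371) = Rational(-1342639, 3619)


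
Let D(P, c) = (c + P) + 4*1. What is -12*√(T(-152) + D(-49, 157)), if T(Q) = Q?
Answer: -24*I*√10 ≈ -75.895*I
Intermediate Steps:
D(P, c) = 4 + P + c (D(P, c) = (P + c) + 4 = 4 + P + c)
-12*√(T(-152) + D(-49, 157)) = -12*√(-152 + (4 - 49 + 157)) = -12*√(-152 + 112) = -24*I*√10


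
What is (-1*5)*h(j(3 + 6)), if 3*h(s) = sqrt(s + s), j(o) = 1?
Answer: -5*sqrt(2)/3 ≈ -2.3570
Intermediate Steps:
h(s) = sqrt(2)*sqrt(s)/3 (h(s) = sqrt(s + s)/3 = sqrt(2*s)/3 = (sqrt(2)*sqrt(s))/3 = sqrt(2)*sqrt(s)/3)
(-1*5)*h(j(3 + 6)) = (-1*5)*(sqrt(2)*sqrt(1)/3) = -5*sqrt(2)/3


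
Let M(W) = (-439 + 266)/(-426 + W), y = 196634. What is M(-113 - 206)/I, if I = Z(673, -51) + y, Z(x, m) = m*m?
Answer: 173/148430075 ≈ 1.1655e-6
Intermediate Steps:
Z(x, m) = m²
I = 199235 (I = (-51)² + 196634 = 2601 + 196634 = 199235)
M(W) = -173/(-426 + W)
M(-113 - 206)/I = -173/(-426 + (-113 - 206))/199235 = -173/(-426 - 319)*(1/199235) = -173/(-745)*(1/199235) = -173*(-1/745)*(1/199235) = (173/745)*(1/199235) = 173/148430075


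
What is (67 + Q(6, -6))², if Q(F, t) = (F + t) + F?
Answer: 5329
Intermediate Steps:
Q(F, t) = t + 2*F
(67 + Q(6, -6))² = (67 + (-6 + 2*6))² = (67 + (-6 + 12))² = (67 + 6)² = 73² = 5329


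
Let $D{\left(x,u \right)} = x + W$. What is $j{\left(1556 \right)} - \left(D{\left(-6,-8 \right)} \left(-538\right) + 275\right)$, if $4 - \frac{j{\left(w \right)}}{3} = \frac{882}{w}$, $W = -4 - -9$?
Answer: $- \frac{624501}{778} \approx -802.7$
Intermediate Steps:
$W = 5$ ($W = -4 + 9 = 5$)
$D{\left(x,u \right)} = 5 + x$ ($D{\left(x,u \right)} = x + 5 = 5 + x$)
$j{\left(w \right)} = 12 - \frac{2646}{w}$ ($j{\left(w \right)} = 12 - 3 \frac{882}{w} = 12 - \frac{2646}{w}$)
$j{\left(1556 \right)} - \left(D{\left(-6,-8 \right)} \left(-538\right) + 275\right) = \left(12 - \frac{2646}{1556}\right) - \left(\left(5 - 6\right) \left(-538\right) + 275\right) = \left(12 - \frac{1323}{778}\right) - \left(\left(-1\right) \left(-538\right) + 275\right) = \left(12 - \frac{1323}{778}\right) - \left(538 + 275\right) = \frac{8013}{778} - 813 = - \frac{624501}{778}$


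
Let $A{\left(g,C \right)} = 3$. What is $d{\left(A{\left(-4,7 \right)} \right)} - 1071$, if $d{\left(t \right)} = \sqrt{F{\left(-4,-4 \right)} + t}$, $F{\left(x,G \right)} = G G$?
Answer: $-1071 + \sqrt{19} \approx -1066.6$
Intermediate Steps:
$F{\left(x,G \right)} = G^{2}$
$d{\left(t \right)} = \sqrt{16 + t}$ ($d{\left(t \right)} = \sqrt{\left(-4\right)^{2} + t} = \sqrt{16 + t}$)
$d{\left(A{\left(-4,7 \right)} \right)} - 1071 = \sqrt{16 + 3} - 1071 = \sqrt{19} - 1071 = -1071 + \sqrt{19}$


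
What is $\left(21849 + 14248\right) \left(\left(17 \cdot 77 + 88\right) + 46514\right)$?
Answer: $1729443367$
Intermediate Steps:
$\left(21849 + 14248\right) \left(\left(17 \cdot 77 + 88\right) + 46514\right) = 36097 \left(\left(1309 + 88\right) + 46514\right) = 36097 \left(1397 + 46514\right) = 36097 \cdot 47911 = 1729443367$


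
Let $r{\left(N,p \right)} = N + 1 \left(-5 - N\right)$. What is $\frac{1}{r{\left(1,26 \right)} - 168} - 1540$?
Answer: $- \frac{266421}{173} \approx -1540.0$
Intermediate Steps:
$r{\left(N,p \right)} = -5$ ($r{\left(N,p \right)} = N - \left(5 + N\right) = -5$)
$\frac{1}{r{\left(1,26 \right)} - 168} - 1540 = \frac{1}{-5 - 168} - 1540 = \frac{1}{-173} - 1540 = - \frac{1}{173} - 1540 = - \frac{266421}{173}$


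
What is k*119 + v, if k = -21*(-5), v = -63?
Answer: 12432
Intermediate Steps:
k = 105
k*119 + v = 105*119 - 63 = 12495 - 63 = 12432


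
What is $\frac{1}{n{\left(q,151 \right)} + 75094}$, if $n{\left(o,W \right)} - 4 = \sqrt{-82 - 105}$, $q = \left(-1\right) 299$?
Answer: $\frac{75098}{5639709791} - \frac{i \sqrt{187}}{5639709791} \approx 1.3316 \cdot 10^{-5} - 2.4247 \cdot 10^{-9} i$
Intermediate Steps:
$q = -299$
$n{\left(o,W \right)} = 4 + i \sqrt{187}$ ($n{\left(o,W \right)} = 4 + \sqrt{-82 - 105} = 4 + \sqrt{-187} = 4 + i \sqrt{187}$)
$\frac{1}{n{\left(q,151 \right)} + 75094} = \frac{1}{\left(4 + i \sqrt{187}\right) + 75094} = \frac{1}{75098 + i \sqrt{187}}$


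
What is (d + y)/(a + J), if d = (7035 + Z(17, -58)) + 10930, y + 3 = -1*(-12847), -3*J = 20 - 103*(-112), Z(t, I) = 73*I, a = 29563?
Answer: 26575/25711 ≈ 1.0336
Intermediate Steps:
J = -3852 (J = -(20 - 103*(-112))/3 = -(20 + 11536)/3 = -1/3*11556 = -3852)
y = 12844 (y = -3 - 1*(-12847) = -3 + 12847 = 12844)
d = 13731 (d = (7035 + 73*(-58)) + 10930 = (7035 - 4234) + 10930 = 2801 + 10930 = 13731)
(d + y)/(a + J) = (13731 + 12844)/(29563 - 3852) = 26575/25711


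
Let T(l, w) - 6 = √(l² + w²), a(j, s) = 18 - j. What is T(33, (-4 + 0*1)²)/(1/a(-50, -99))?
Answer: 408 + 68*√1345 ≈ 2901.8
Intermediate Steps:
T(l, w) = 6 + √(l² + w²)
T(33, (-4 + 0*1)²)/(1/a(-50, -99)) = (6 + √(33² + ((-4 + 0*1)²)²))/(1/(18 - 1*(-50))) = (6 + √(1089 + ((-4 + 0)²)²))/(1/(18 + 50)) = (6 + √(1089 + ((-4)²)²))/(1/68) = (6 + √(1089 + 16²))/(1/68) = (6 + √(1089 + 256))*68 = (6 + √1345)*68 = 408 + 68*√1345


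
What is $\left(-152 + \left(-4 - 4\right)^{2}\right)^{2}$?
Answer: $7744$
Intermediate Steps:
$\left(-152 + \left(-4 - 4\right)^{2}\right)^{2} = \left(-152 + \left(-8\right)^{2}\right)^{2} = \left(-152 + 64\right)^{2} = \left(-88\right)^{2} = 7744$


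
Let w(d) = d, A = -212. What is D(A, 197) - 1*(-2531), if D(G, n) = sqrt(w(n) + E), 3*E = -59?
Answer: 2531 + 2*sqrt(399)/3 ≈ 2544.3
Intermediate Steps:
E = -59/3 (E = (1/3)*(-59) = -59/3 ≈ -19.667)
D(G, n) = sqrt(-59/3 + n) (D(G, n) = sqrt(n - 59/3) = sqrt(-59/3 + n))
D(A, 197) - 1*(-2531) = sqrt(-177 + 9*197)/3 - 1*(-2531) = sqrt(-177 + 1773)/3 + 2531 = sqrt(1596)/3 + 2531 = (2*sqrt(399))/3 + 2531 = 2*sqrt(399)/3 + 2531 = 2531 + 2*sqrt(399)/3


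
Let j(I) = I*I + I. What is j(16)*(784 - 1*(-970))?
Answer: 477088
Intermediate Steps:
j(I) = I + I² (j(I) = I² + I = I + I²)
j(16)*(784 - 1*(-970)) = (16*(1 + 16))*(784 - 1*(-970)) = (16*17)*(784 + 970) = 272*1754 = 477088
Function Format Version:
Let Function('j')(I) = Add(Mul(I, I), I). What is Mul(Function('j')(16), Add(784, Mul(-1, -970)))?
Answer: 477088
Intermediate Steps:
Function('j')(I) = Add(I, Pow(I, 2)) (Function('j')(I) = Add(Pow(I, 2), I) = Add(I, Pow(I, 2)))
Mul(Function('j')(16), Add(784, Mul(-1, -970))) = Mul(Mul(16, Add(1, 16)), Add(784, Mul(-1, -970))) = Mul(Mul(16, 17), Add(784, 970)) = Mul(272, 1754) = 477088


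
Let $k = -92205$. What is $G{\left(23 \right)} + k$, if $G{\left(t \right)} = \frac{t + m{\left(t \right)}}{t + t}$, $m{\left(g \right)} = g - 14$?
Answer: $- \frac{2120699}{23} \approx -92204.0$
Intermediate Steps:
$m{\left(g \right)} = -14 + g$
$G{\left(t \right)} = \frac{-14 + 2 t}{2 t}$ ($G{\left(t \right)} = \frac{t + \left(-14 + t\right)}{t + t} = \frac{-14 + 2 t}{2 t}$)
$G{\left(23 \right)} + k = \frac{-7 + 23}{23} - 92205 = \frac{1}{23} \cdot 16 - 92205 = \frac{16}{23} - 92205 = - \frac{2120699}{23}$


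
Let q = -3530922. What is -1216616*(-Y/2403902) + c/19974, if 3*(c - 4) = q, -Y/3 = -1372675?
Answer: 25017002828693665/12003884637 ≈ 2.0841e+6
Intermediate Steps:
Y = 4118025 (Y = -3*(-1372675) = 4118025)
c = -1176970 (c = 4 + (⅓)*(-3530922) = 4 - 1176974 = -1176970)
-1216616*(-Y/2403902) + c/19974 = -1216616/((-2403902/4118025)) - 1176970/19974 = -1216616/((-2403902*1/4118025)) - 1176970*1/19974 = -1216616/(-2403902/4118025) - 588485/9987 = -1216616*(-4118025/2403902) - 588485/9987 = 2505027551700/1201951 - 588485/9987 = 25017002828693665/12003884637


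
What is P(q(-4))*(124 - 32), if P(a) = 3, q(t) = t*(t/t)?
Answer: 276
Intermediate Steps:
q(t) = t (q(t) = t*1 = t)
P(q(-4))*(124 - 32) = 3*(124 - 32) = 3*92 = 276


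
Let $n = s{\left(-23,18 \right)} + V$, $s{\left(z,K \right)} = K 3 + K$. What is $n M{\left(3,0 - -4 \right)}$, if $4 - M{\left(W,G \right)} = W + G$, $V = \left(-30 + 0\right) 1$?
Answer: $-126$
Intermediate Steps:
$s{\left(z,K \right)} = 4 K$ ($s{\left(z,K \right)} = 3 K + K = 4 K$)
$V = -30$ ($V = \left(-30\right) 1 = -30$)
$M{\left(W,G \right)} = 4 - G - W$ ($M{\left(W,G \right)} = 4 - \left(W + G\right) = 4 - \left(G + W\right) = 4 - G - W$)
$n = 42$ ($n = 4 \cdot 18 - 30 = 72 - 30 = 42$)
$n M{\left(3,0 - -4 \right)} = 42 \left(4 - \left(0 - -4\right) - 3\right) = 42 \left(4 - \left(0 + 4\right) - 3\right) = 42 \left(4 - 4 - 3\right) = 42 \left(-3\right) = -126$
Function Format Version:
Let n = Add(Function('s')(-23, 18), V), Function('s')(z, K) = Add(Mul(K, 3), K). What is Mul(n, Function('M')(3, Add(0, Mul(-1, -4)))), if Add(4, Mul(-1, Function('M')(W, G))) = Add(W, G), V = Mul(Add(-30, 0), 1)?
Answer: -126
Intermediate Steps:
Function('s')(z, K) = Mul(4, K) (Function('s')(z, K) = Add(Mul(3, K), K) = Mul(4, K))
V = -30 (V = Mul(-30, 1) = -30)
Function('M')(W, G) = Add(4, Mul(-1, G), Mul(-1, W)) (Function('M')(W, G) = Add(4, Mul(-1, Add(W, G))) = Add(4, Mul(-1, Add(G, W))) = Add(4, Add(Mul(-1, G), Mul(-1, W))) = Add(4, Mul(-1, G), Mul(-1, W)))
n = 42 (n = Add(Mul(4, 18), -30) = Add(72, -30) = 42)
Mul(n, Function('M')(3, Add(0, Mul(-1, -4)))) = Mul(42, Add(4, Mul(-1, Add(0, Mul(-1, -4))), Mul(-1, 3))) = Mul(42, Add(4, Mul(-1, Add(0, 4)), -3)) = Mul(42, Add(4, Mul(-1, 4), -3)) = Mul(42, Add(4, -4, -3)) = Mul(42, -3) = -126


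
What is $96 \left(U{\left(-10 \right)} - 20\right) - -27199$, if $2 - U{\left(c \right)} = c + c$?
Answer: $27391$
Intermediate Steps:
$U{\left(c \right)} = 2 - 2 c$ ($U{\left(c \right)} = 2 - \left(c + c\right) = 2 - 2 c$)
$96 \left(U{\left(-10 \right)} - 20\right) - -27199 = 96 \left(\left(2 - -20\right) - 20\right) - -27199 = 96 \left(\left(2 + 20\right) - 20\right) + 27199 = 96 \left(22 - 20\right) + 27199 = 96 \cdot 2 + 27199 = 192 + 27199 = 27391$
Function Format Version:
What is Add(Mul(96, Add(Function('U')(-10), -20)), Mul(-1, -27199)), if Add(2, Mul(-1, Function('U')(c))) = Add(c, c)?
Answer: 27391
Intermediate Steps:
Function('U')(c) = Add(2, Mul(-2, c)) (Function('U')(c) = Add(2, Mul(-1, Add(c, c))) = Add(2, Mul(-1, Mul(2, c))) = Add(2, Mul(-2, c)))
Add(Mul(96, Add(Function('U')(-10), -20)), Mul(-1, -27199)) = Add(Mul(96, Add(Add(2, Mul(-2, -10)), -20)), Mul(-1, -27199)) = Add(Mul(96, Add(Add(2, 20), -20)), 27199) = Add(Mul(96, Add(22, -20)), 27199) = Add(Mul(96, 2), 27199) = Add(192, 27199) = 27391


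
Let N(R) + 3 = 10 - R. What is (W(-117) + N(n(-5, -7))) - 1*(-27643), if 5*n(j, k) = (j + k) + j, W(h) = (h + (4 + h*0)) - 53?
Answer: 137437/5 ≈ 27487.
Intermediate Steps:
W(h) = -49 + h (W(h) = (h + (4 + 0)) - 53 = (h + 4) - 53 = (4 + h) - 53 = -49 + h)
n(j, k) = k/5 + 2*j/5 (n(j, k) = ((j + k) + j)/5 = (k + 2*j)/5 = k/5 + 2*j/5)
N(R) = 7 - R (N(R) = -3 + (10 - R) = 7 - R)
(W(-117) + N(n(-5, -7))) - 1*(-27643) = ((-49 - 117) + (7 - ((⅕)*(-7) + (⅖)*(-5)))) - 1*(-27643) = (-166 + (7 - (-7/5 - 2))) + 27643 = (-166 + (7 - 1*(-17/5))) + 27643 = (-166 + (7 + 17/5)) + 27643 = (-166 + 52/5) + 27643 = -778/5 + 27643 = 137437/5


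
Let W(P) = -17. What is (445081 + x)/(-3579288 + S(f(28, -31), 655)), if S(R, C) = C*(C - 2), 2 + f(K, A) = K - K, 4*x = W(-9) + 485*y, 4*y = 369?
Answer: -7300193/50425168 ≈ -0.14477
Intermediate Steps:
y = 369/4 (y = (¼)*369 = 369/4 ≈ 92.250)
x = 178897/16 (x = (-17 + 485*(369/4))/4 = (-17 + 178965/4)/4 = (¼)*(178897/4) = 178897/16 ≈ 11181.)
f(K, A) = -2 (f(K, A) = -2 + (K - K) = -2 + 0 = -2)
S(R, C) = C*(-2 + C)
(445081 + x)/(-3579288 + S(f(28, -31), 655)) = (445081 + 178897/16)/(-3579288 + 655*(-2 + 655)) = 7300193/(16*(-3579288 + 655*653)) = 7300193/(16*(-3579288 + 427715)) = (7300193/16)/(-3151573) = (7300193/16)*(-1/3151573) = -7300193/50425168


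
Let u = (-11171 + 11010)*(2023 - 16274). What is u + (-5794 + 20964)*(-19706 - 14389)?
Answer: -514926739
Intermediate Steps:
u = 2294411 (u = -161*(-14251) = 2294411)
u + (-5794 + 20964)*(-19706 - 14389) = 2294411 + (-5794 + 20964)*(-19706 - 14389) = 2294411 + 15170*(-34095) = 2294411 - 517221150 = -514926739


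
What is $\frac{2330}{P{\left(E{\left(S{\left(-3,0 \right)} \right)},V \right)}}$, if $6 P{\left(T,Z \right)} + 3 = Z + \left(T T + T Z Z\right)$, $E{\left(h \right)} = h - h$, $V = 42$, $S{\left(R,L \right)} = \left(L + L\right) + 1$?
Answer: $\frac{4660}{13} \approx 358.46$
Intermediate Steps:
$S{\left(R,L \right)} = 1 + 2 L$ ($S{\left(R,L \right)} = 2 L + 1 = 1 + 2 L$)
$E{\left(h \right)} = 0$
$P{\left(T,Z \right)} = - \frac{1}{2} + \frac{Z}{6} + \frac{T^{2}}{6} + \frac{T Z^{2}}{6}$ ($P{\left(T,Z \right)} = - \frac{1}{2} + \frac{Z + \left(T T + T Z Z\right)}{6} = - \frac{1}{2} + \frac{Z + \left(T^{2} + T Z^{2}\right)}{6} = - \frac{1}{2} + \frac{Z + T^{2} + T Z^{2}}{6} = - \frac{1}{2} + \left(\frac{Z}{6} + \frac{T^{2}}{6} + \frac{T Z^{2}}{6}\right) = - \frac{1}{2} + \frac{Z}{6} + \frac{T^{2}}{6} + \frac{T Z^{2}}{6}$)
$\frac{2330}{P{\left(E{\left(S{\left(-3,0 \right)} \right)},V \right)}} = \frac{2330}{- \frac{1}{2} + \frac{1}{6} \cdot 42 + \frac{0^{2}}{6} + \frac{1}{6} \cdot 0 \cdot 42^{2}} = \frac{2330}{- \frac{1}{2} + 7 + \frac{1}{6} \cdot 0 + \frac{1}{6} \cdot 0 \cdot 1764} = \frac{2330}{- \frac{1}{2} + 7 + 0 + 0} = \frac{2330}{\frac{13}{2}} = 2330 \cdot \frac{2}{13} = \frac{4660}{13}$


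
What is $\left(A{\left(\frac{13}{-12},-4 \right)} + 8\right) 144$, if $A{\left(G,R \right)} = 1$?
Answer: $1296$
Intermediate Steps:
$\left(A{\left(\frac{13}{-12},-4 \right)} + 8\right) 144 = \left(1 + 8\right) 144 = 9 \cdot 144 = 1296$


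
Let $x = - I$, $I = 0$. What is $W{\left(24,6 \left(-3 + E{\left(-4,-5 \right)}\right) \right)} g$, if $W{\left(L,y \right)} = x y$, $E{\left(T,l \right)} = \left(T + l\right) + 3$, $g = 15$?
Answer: $0$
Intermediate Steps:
$x = 0$ ($x = \left(-1\right) 0 = 0$)
$E{\left(T,l \right)} = 3 + T + l$
$W{\left(L,y \right)} = 0$ ($W{\left(L,y \right)} = 0 y = 0$)
$W{\left(24,6 \left(-3 + E{\left(-4,-5 \right)}\right) \right)} g = 0 \cdot 15 = 0$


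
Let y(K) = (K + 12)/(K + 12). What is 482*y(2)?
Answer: 482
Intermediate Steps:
y(K) = 1 (y(K) = (12 + K)/(12 + K) = 1)
482*y(2) = 482*1 = 482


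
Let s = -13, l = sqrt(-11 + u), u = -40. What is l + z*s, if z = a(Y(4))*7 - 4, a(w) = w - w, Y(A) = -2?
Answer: 52 + I*sqrt(51) ≈ 52.0 + 7.1414*I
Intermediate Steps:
a(w) = 0
l = I*sqrt(51) (l = sqrt(-11 - 40) = sqrt(-51) = I*sqrt(51) ≈ 7.1414*I)
z = -4 (z = 0*7 - 4 = 0 - 4 = -4)
l + z*s = I*sqrt(51) - 4*(-13) = I*sqrt(51) + 52 = 52 + I*sqrt(51)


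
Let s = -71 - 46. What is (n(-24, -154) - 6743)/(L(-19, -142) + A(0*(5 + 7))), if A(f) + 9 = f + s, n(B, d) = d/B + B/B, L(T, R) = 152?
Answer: -80827/312 ≈ -259.06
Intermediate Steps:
n(B, d) = 1 + d/B (n(B, d) = d/B + 1 = 1 + d/B)
s = -117
A(f) = -126 + f (A(f) = -9 + (f - 117) = -9 + (-117 + f) = -126 + f)
(n(-24, -154) - 6743)/(L(-19, -142) + A(0*(5 + 7))) = ((-24 - 154)/(-24) - 6743)/(152 + (-126 + 0*(5 + 7))) = (-1/24*(-178) - 6743)/(152 + (-126 + 0*12)) = (89/12 - 6743)/(152 + (-126 + 0)) = -80827/(12*(152 - 126)) = -80827/12/26 = -80827/12*1/26 = -80827/312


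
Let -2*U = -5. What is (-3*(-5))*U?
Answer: 75/2 ≈ 37.500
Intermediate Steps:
U = 5/2 (U = -1/2*(-5) = 5/2 ≈ 2.5000)
(-3*(-5))*U = -3*(-5)*(5/2) = 15*(5/2) = 75/2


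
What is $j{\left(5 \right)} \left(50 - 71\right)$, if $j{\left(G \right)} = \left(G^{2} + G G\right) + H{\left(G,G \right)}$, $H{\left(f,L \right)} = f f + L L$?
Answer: $-2100$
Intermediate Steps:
$H{\left(f,L \right)} = L^{2} + f^{2}$ ($H{\left(f,L \right)} = f^{2} + L^{2} = L^{2} + f^{2}$)
$j{\left(G \right)} = 4 G^{2}$ ($j{\left(G \right)} = \left(G^{2} + G G\right) + \left(G^{2} + G^{2}\right) = \left(G^{2} + G^{2}\right) + 2 G^{2} = 2 G^{2} + 2 G^{2} = 4 G^{2}$)
$j{\left(5 \right)} \left(50 - 71\right) = 4 \cdot 5^{2} \left(50 - 71\right) = 4 \cdot 25 \left(-21\right) = 100 \left(-21\right) = -2100$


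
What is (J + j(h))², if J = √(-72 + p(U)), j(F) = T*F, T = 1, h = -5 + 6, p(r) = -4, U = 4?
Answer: -75 + 4*I*√19 ≈ -75.0 + 17.436*I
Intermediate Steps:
h = 1
j(F) = F (j(F) = 1*F = F)
J = 2*I*√19 (J = √(-72 - 4) = √(-76) = 2*I*√19 ≈ 8.7178*I)
(J + j(h))² = (2*I*√19 + 1)² = (1 + 2*I*√19)²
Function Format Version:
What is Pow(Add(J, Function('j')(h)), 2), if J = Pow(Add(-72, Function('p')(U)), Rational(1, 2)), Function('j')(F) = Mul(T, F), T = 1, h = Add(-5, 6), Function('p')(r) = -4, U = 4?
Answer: Add(-75, Mul(4, I, Pow(19, Rational(1, 2)))) ≈ Add(-75.000, Mul(17.436, I))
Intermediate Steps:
h = 1
Function('j')(F) = F (Function('j')(F) = Mul(1, F) = F)
J = Mul(2, I, Pow(19, Rational(1, 2))) (J = Pow(Add(-72, -4), Rational(1, 2)) = Pow(-76, Rational(1, 2)) = Mul(2, I, Pow(19, Rational(1, 2))) ≈ Mul(8.7178, I))
Pow(Add(J, Function('j')(h)), 2) = Pow(Add(Mul(2, I, Pow(19, Rational(1, 2))), 1), 2) = Pow(Add(1, Mul(2, I, Pow(19, Rational(1, 2)))), 2)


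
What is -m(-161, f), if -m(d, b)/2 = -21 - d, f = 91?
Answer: 280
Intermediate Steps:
m(d, b) = 42 + 2*d (m(d, b) = -2*(-21 - d) = 42 + 2*d)
-m(-161, f) = -(42 + 2*(-161)) = -(42 - 322) = -1*(-280) = 280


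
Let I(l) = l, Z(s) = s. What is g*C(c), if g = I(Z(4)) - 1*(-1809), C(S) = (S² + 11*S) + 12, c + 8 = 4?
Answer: -29008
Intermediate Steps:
c = -4 (c = -8 + 4 = -4)
C(S) = 12 + S² + 11*S
g = 1813 (g = 4 - 1*(-1809) = 4 + 1809 = 1813)
g*C(c) = 1813*(12 + (-4)² + 11*(-4)) = 1813*(12 + 16 - 44) = 1813*(-16) = -29008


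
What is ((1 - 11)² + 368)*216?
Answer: 101088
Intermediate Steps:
((1 - 11)² + 368)*216 = ((-10)² + 368)*216 = (100 + 368)*216 = 468*216 = 101088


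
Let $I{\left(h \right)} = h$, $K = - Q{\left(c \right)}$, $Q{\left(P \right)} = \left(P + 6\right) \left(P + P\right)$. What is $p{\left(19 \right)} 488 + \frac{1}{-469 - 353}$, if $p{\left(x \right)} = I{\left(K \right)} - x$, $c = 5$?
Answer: $- \frac{51746545}{822} \approx -62952.0$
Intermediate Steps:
$Q{\left(P \right)} = 2 P \left(6 + P\right)$ ($Q{\left(P \right)} = \left(6 + P\right) 2 P = 2 P \left(6 + P\right)$)
$K = -110$ ($K = - 2 \cdot 5 \left(6 + 5\right) = - 2 \cdot 5 \cdot 11 = \left(-1\right) 110 = -110$)
$p{\left(x \right)} = -110 - x$
$p{\left(19 \right)} 488 + \frac{1}{-469 - 353} = \left(-110 - 19\right) 488 + \frac{1}{-469 - 353} = \left(-110 - 19\right) 488 + \frac{1}{-822} = \left(-129\right) 488 - \frac{1}{822} = -62952 - \frac{1}{822} = - \frac{51746545}{822}$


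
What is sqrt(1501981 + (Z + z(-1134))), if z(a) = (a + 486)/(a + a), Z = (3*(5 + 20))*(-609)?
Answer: 4*sqrt(4459938)/7 ≈ 1206.8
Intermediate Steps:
Z = -45675 (Z = (3*25)*(-609) = 75*(-609) = -45675)
z(a) = (486 + a)/(2*a) (z(a) = (486 + a)/((2*a)) = (486 + a)*(1/(2*a)) = (486 + a)/(2*a))
sqrt(1501981 + (Z + z(-1134))) = sqrt(1501981 + (-45675 + (1/2)*(486 - 1134)/(-1134))) = sqrt(1501981 + (-45675 + (1/2)*(-1/1134)*(-648))) = sqrt(1501981 + (-45675 + 2/7)) = sqrt(1501981 - 319723/7) = sqrt(10194144/7) = 4*sqrt(4459938)/7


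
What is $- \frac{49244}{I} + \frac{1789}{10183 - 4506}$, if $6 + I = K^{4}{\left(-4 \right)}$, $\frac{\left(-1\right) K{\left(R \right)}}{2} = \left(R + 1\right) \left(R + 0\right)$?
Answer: $\frac{156989171}{941729145} \approx 0.1667$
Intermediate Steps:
$K{\left(R \right)} = - 2 R \left(1 + R\right)$ ($K{\left(R \right)} = - 2 \left(R + 1\right) \left(R + 0\right) = - 2 \left(1 + R\right) R = - 2 R \left(1 + R\right)$)
$I = 331770$ ($I = -6 + \left(\left(-2\right) \left(-4\right) \left(1 - 4\right)\right)^{4} = -6 + \left(\left(-2\right) \left(-4\right) \left(-3\right)\right)^{4} = -6 + \left(-24\right)^{4} = -6 + 331776 = 331770$)
$- \frac{49244}{I} + \frac{1789}{10183 - 4506} = - \frac{49244}{331770} + \frac{1789}{10183 - 4506} = \left(-49244\right) \frac{1}{331770} + \frac{1789}{5677} = - \frac{24622}{165885} + 1789 \cdot \frac{1}{5677} = - \frac{24622}{165885} + \frac{1789}{5677} = \frac{156989171}{941729145}$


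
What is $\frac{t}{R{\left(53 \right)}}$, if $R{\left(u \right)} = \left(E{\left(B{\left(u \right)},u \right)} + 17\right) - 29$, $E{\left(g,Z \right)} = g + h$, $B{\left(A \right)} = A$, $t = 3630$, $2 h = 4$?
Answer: $\frac{3630}{43} \approx 84.419$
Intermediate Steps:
$h = 2$ ($h = \frac{1}{2} \cdot 4 = 2$)
$E{\left(g,Z \right)} = 2 + g$ ($E{\left(g,Z \right)} = g + 2 = 2 + g$)
$R{\left(u \right)} = -10 + u$ ($R{\left(u \right)} = \left(\left(2 + u\right) + 17\right) - 29 = \left(19 + u\right) - 29 = -10 + u$)
$\frac{t}{R{\left(53 \right)}} = \frac{3630}{-10 + 53} = \frac{3630}{43}$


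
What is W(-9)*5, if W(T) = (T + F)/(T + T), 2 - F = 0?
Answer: 35/18 ≈ 1.9444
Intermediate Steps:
F = 2 (F = 2 - 1*0 = 2 + 0 = 2)
W(T) = (2 + T)/(2*T) (W(T) = (T + 2)/(T + T) = (2 + T)/((2*T)) = (2 + T)*(1/(2*T)) = (2 + T)/(2*T))
W(-9)*5 = ((1/2)*(2 - 9)/(-9))*5 = ((1/2)*(-1/9)*(-7))*5 = (7/18)*5 = 35/18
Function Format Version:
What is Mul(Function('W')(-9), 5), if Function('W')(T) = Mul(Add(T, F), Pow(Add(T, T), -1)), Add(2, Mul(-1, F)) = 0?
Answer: Rational(35, 18) ≈ 1.9444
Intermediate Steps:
F = 2 (F = Add(2, Mul(-1, 0)) = Add(2, 0) = 2)
Function('W')(T) = Mul(Rational(1, 2), Pow(T, -1), Add(2, T)) (Function('W')(T) = Mul(Add(T, 2), Pow(Add(T, T), -1)) = Mul(Add(2, T), Pow(Mul(2, T), -1)) = Mul(Add(2, T), Mul(Rational(1, 2), Pow(T, -1))) = Mul(Rational(1, 2), Pow(T, -1), Add(2, T)))
Mul(Function('W')(-9), 5) = Mul(Mul(Rational(1, 2), Pow(-9, -1), Add(2, -9)), 5) = Mul(Mul(Rational(1, 2), Rational(-1, 9), -7), 5) = Mul(Rational(7, 18), 5) = Rational(35, 18)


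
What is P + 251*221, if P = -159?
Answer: 55312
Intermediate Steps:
P + 251*221 = -159 + 251*221 = -159 + 55471 = 55312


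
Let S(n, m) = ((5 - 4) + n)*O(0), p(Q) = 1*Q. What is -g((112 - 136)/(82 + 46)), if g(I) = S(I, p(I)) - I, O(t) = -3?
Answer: 9/4 ≈ 2.2500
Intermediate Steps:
p(Q) = Q
S(n, m) = -3 - 3*n (S(n, m) = ((5 - 4) + n)*(-3) = (1 + n)*(-3) = -3 - 3*n)
g(I) = -3 - 4*I (g(I) = (-3 - 3*I) - I = -3 - 4*I)
-g((112 - 136)/(82 + 46)) = -(-3 - 4*(112 - 136)/(82 + 46)) = -(-3 - (-96)/128) = -(-3 - 4*(-3/16)) = -(-3 + ¾) = -1*(-9/4) = 9/4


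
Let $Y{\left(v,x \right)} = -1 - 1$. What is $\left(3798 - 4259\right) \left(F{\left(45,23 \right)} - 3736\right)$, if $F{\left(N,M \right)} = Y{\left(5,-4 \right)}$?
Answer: $1723218$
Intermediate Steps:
$Y{\left(v,x \right)} = -2$ ($Y{\left(v,x \right)} = -1 - 1 = -2$)
$F{\left(N,M \right)} = -2$
$\left(3798 - 4259\right) \left(F{\left(45,23 \right)} - 3736\right) = \left(3798 - 4259\right) \left(-2 - 3736\right) = \left(-461\right) \left(-3738\right) = 1723218$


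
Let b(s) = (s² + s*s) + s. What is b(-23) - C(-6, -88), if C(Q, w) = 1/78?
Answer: 80729/78 ≈ 1035.0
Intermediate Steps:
b(s) = s + 2*s² (b(s) = (s² + s²) + s = 2*s² + s = s + 2*s²)
C(Q, w) = 1/78
b(-23) - C(-6, -88) = -23*(1 + 2*(-23)) - 1*1/78 = -23*(1 - 46) - 1/78 = -23*(-45) - 1/78 = 1035 - 1/78 = 80729/78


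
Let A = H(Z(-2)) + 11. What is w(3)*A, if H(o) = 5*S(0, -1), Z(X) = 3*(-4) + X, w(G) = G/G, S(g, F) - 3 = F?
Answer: 21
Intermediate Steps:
S(g, F) = 3 + F
w(G) = 1
Z(X) = -12 + X
H(o) = 10 (H(o) = 5*(3 - 1) = 5*2 = 10)
A = 21 (A = 10 + 11 = 21)
w(3)*A = 1*21 = 21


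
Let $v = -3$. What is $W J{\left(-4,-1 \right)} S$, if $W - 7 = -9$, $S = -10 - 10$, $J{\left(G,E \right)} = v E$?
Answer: $120$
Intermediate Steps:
$J{\left(G,E \right)} = - 3 E$
$S = -20$
$W = -2$ ($W = 7 - 9 = -2$)
$W J{\left(-4,-1 \right)} S = - 2 \left(\left(-3\right) \left(-1\right)\right) \left(-20\right) = \left(-2\right) 3 \left(-20\right) = \left(-6\right) \left(-20\right) = 120$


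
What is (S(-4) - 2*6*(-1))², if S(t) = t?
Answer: 64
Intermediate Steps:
(S(-4) - 2*6*(-1))² = (-4 - 2*6*(-1))² = (-4 - 12*(-1))² = (-4 + 12)² = 8² = 64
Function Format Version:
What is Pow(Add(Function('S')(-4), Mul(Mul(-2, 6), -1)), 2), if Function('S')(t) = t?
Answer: 64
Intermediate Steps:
Pow(Add(Function('S')(-4), Mul(Mul(-2, 6), -1)), 2) = Pow(Add(-4, Mul(Mul(-2, 6), -1)), 2) = Pow(Add(-4, Mul(-12, -1)), 2) = Pow(Add(-4, 12), 2) = Pow(8, 2) = 64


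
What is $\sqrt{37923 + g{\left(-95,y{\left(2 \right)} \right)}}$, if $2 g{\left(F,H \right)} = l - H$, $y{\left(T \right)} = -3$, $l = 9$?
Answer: $\sqrt{37929} \approx 194.75$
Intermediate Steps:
$g{\left(F,H \right)} = \frac{9}{2} - \frac{H}{2}$ ($g{\left(F,H \right)} = \frac{9 - H}{2} = \frac{9}{2} - \frac{H}{2}$)
$\sqrt{37923 + g{\left(-95,y{\left(2 \right)} \right)}} = \sqrt{37923 + \left(\frac{9}{2} - - \frac{3}{2}\right)} = \sqrt{37923 + \left(\frac{9}{2} + \frac{3}{2}\right)} = \sqrt{37923 + 6} = \sqrt{37929}$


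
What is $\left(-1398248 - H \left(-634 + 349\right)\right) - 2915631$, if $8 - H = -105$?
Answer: $-4281674$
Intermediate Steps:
$H = 113$ ($H = 8 - -105 = 8 + 105 = 113$)
$\left(-1398248 - H \left(-634 + 349\right)\right) - 2915631 = \left(-1398248 - 113 \left(-634 + 349\right)\right) - 2915631 = \left(-1398248 - 113 \left(-285\right)\right) - 2915631 = \left(-1398248 - -32205\right) - 2915631 = \left(-1398248 + 32205\right) - 2915631 = -1366043 - 2915631 = -4281674$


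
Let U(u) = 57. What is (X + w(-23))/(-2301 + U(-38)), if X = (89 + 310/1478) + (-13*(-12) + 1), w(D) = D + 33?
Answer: -63113/552772 ≈ -0.11418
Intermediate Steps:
w(D) = 33 + D
X = 181949/739 (X = (89 + 310*(1/1478)) + (156 + 1) = (89 + 155/739) + 157 = 65926/739 + 157 = 181949/739 ≈ 246.21)
(X + w(-23))/(-2301 + U(-38)) = (181949/739 + (33 - 23))/(-2301 + 57) = (181949/739 + 10)/(-2244) = (189339/739)*(-1/2244) = -63113/552772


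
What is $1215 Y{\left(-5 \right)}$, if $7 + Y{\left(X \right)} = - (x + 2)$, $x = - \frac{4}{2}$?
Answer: $-8505$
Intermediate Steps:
$x = -2$ ($x = \left(-4\right) \frac{1}{2} = -2$)
$Y{\left(X \right)} = -7$ ($Y{\left(X \right)} = -7 - \left(-2 + 2\right) = -7 - 0 = -7 + 0 = -7$)
$1215 Y{\left(-5 \right)} = 1215 \left(-7\right) = -8505$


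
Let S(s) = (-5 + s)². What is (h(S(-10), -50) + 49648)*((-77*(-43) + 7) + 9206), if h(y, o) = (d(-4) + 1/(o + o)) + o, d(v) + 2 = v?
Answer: 15527252069/25 ≈ 6.2109e+8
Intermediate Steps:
d(v) = -2 + v
h(y, o) = -6 + o + 1/(2*o) (h(y, o) = ((-2 - 4) + 1/(o + o)) + o = (-6 + 1/(2*o)) + o = -6 + o + 1/(2*o))
(h(S(-10), -50) + 49648)*((-77*(-43) + 7) + 9206) = ((-6 - 50 + (½)/(-50)) + 49648)*((-77*(-43) + 7) + 9206) = ((-6 - 50 + (½)*(-1/50)) + 49648)*((3311 + 7) + 9206) = ((-6 - 50 - 1/100) + 49648)*(3318 + 9206) = (-5601/100 + 49648)*12524 = (4959199/100)*12524 = 15527252069/25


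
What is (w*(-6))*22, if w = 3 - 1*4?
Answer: 132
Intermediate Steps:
w = -1 (w = 3 - 4 = -1)
(w*(-6))*22 = -1*(-6)*22 = 6*22 = 132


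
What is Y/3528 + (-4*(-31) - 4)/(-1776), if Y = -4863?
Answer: -62917/43512 ≈ -1.4460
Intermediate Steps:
Y/3528 + (-4*(-31) - 4)/(-1776) = -4863/3528 + (-4*(-31) - 4)/(-1776) = -4863*1/3528 + (124 - 4)*(-1/1776) = -1621/1176 + 120*(-1/1776) = -1621/1176 - 5/74 = -62917/43512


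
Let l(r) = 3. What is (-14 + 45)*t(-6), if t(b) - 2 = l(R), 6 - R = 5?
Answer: 155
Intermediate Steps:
R = 1 (R = 6 - 1*5 = 6 - 5 = 1)
t(b) = 5 (t(b) = 2 + 3 = 5)
(-14 + 45)*t(-6) = (-14 + 45)*5 = 31*5 = 155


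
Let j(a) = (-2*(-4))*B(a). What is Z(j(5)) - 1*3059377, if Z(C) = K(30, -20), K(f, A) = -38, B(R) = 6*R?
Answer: -3059415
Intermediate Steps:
j(a) = 48*a (j(a) = (-2*(-4))*(6*a) = 8*(6*a) = 48*a)
Z(C) = -38
Z(j(5)) - 1*3059377 = -38 - 1*3059377 = -38 - 3059377 = -3059415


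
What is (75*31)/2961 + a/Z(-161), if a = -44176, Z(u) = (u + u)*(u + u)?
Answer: 1312621/3654861 ≈ 0.35914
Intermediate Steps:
Z(u) = 4*u**2 (Z(u) = (2*u)*(2*u) = 4*u**2)
(75*31)/2961 + a/Z(-161) = (75*31)/2961 - 44176/(4*(-161)**2) = 2325*(1/2961) - 44176/(4*25921) = 775/987 - 44176/103684 = 775/987 - 44176*1/103684 = 775/987 - 11044/25921 = 1312621/3654861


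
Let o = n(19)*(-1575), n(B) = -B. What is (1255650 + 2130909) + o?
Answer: 3416484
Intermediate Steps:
o = 29925 (o = -1*19*(-1575) = -19*(-1575) = 29925)
(1255650 + 2130909) + o = (1255650 + 2130909) + 29925 = 3386559 + 29925 = 3416484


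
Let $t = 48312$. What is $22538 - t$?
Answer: $-25774$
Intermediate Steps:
$22538 - t = 22538 - 48312 = -25774$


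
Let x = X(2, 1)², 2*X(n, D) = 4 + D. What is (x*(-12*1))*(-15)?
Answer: 1125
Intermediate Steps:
X(n, D) = 2 + D/2 (X(n, D) = (4 + D)/2 = 2 + D/2)
x = 25/4 (x = (2 + (½)*1)² = (2 + ½)² = (5/2)² = 25/4 ≈ 6.2500)
(x*(-12*1))*(-15) = (25*(-12*1)/4)*(-15) = ((25/4)*(-12))*(-15) = -75*(-15) = 1125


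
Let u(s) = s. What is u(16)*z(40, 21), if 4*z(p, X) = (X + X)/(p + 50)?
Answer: 28/15 ≈ 1.8667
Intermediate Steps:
z(p, X) = X/(2*(50 + p)) (z(p, X) = ((X + X)/(p + 50))/4 = ((2*X)/(50 + p))/4 = (2*X/(50 + p))/4 = X/(2*(50 + p)))
u(16)*z(40, 21) = 16*((½)*21/(50 + 40)) = 16*((½)*21/90) = 16*((½)*21*(1/90)) = 16*(7/60) = 28/15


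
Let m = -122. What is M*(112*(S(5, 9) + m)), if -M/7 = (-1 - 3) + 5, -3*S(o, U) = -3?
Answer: 94864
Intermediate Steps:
S(o, U) = 1 (S(o, U) = -⅓*(-3) = 1)
M = -7 (M = -7*((-1 - 3) + 5) = -7*(-4 + 5) = -7*1 = -7)
M*(112*(S(5, 9) + m)) = -784*(1 - 122) = -784*(-121) = -7*(-13552) = 94864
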